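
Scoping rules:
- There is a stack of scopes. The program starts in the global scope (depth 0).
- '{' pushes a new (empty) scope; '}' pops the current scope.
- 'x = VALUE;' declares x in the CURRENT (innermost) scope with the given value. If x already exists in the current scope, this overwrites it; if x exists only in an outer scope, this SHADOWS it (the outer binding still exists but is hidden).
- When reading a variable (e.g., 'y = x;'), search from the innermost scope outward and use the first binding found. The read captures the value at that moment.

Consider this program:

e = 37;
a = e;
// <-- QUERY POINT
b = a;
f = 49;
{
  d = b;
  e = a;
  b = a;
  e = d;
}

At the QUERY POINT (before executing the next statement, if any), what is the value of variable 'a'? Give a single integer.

Answer: 37

Derivation:
Step 1: declare e=37 at depth 0
Step 2: declare a=(read e)=37 at depth 0
Visible at query point: a=37 e=37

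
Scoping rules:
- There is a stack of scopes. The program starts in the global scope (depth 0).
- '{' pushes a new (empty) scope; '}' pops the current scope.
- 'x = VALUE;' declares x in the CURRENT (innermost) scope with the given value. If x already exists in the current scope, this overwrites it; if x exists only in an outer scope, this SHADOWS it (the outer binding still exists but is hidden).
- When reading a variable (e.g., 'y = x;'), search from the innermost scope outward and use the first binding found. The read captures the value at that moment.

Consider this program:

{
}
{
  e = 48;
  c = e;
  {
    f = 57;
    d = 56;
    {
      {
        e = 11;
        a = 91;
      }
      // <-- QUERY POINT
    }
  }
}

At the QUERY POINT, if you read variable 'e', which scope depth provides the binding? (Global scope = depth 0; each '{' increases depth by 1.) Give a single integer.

Step 1: enter scope (depth=1)
Step 2: exit scope (depth=0)
Step 3: enter scope (depth=1)
Step 4: declare e=48 at depth 1
Step 5: declare c=(read e)=48 at depth 1
Step 6: enter scope (depth=2)
Step 7: declare f=57 at depth 2
Step 8: declare d=56 at depth 2
Step 9: enter scope (depth=3)
Step 10: enter scope (depth=4)
Step 11: declare e=11 at depth 4
Step 12: declare a=91 at depth 4
Step 13: exit scope (depth=3)
Visible at query point: c=48 d=56 e=48 f=57

Answer: 1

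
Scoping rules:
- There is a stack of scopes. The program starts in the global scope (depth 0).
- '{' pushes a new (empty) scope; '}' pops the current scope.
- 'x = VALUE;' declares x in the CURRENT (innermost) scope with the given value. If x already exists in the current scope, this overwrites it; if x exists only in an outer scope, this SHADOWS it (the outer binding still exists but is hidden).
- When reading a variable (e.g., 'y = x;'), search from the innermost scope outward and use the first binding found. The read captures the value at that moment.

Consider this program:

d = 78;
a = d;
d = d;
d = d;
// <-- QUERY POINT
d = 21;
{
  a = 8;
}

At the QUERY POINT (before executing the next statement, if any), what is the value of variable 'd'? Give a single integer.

Answer: 78

Derivation:
Step 1: declare d=78 at depth 0
Step 2: declare a=(read d)=78 at depth 0
Step 3: declare d=(read d)=78 at depth 0
Step 4: declare d=(read d)=78 at depth 0
Visible at query point: a=78 d=78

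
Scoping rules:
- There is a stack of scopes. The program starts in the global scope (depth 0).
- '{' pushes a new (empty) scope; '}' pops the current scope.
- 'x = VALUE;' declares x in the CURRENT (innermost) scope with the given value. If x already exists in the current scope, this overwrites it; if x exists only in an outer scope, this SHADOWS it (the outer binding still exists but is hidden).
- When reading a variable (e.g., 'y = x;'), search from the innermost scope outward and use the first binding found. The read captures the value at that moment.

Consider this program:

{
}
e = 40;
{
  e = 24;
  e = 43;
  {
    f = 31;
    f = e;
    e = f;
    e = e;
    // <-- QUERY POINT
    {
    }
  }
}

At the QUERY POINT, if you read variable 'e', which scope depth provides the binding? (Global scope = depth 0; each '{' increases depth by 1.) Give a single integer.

Answer: 2

Derivation:
Step 1: enter scope (depth=1)
Step 2: exit scope (depth=0)
Step 3: declare e=40 at depth 0
Step 4: enter scope (depth=1)
Step 5: declare e=24 at depth 1
Step 6: declare e=43 at depth 1
Step 7: enter scope (depth=2)
Step 8: declare f=31 at depth 2
Step 9: declare f=(read e)=43 at depth 2
Step 10: declare e=(read f)=43 at depth 2
Step 11: declare e=(read e)=43 at depth 2
Visible at query point: e=43 f=43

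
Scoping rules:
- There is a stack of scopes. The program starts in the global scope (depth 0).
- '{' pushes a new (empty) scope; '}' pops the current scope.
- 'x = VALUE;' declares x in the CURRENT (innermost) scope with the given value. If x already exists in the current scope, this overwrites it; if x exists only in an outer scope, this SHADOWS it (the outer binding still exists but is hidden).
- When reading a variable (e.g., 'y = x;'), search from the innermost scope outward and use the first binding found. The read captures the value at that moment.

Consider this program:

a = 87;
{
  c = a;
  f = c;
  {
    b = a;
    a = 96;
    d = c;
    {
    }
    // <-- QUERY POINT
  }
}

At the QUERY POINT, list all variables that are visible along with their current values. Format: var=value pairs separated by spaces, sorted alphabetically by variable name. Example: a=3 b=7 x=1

Step 1: declare a=87 at depth 0
Step 2: enter scope (depth=1)
Step 3: declare c=(read a)=87 at depth 1
Step 4: declare f=(read c)=87 at depth 1
Step 5: enter scope (depth=2)
Step 6: declare b=(read a)=87 at depth 2
Step 7: declare a=96 at depth 2
Step 8: declare d=(read c)=87 at depth 2
Step 9: enter scope (depth=3)
Step 10: exit scope (depth=2)
Visible at query point: a=96 b=87 c=87 d=87 f=87

Answer: a=96 b=87 c=87 d=87 f=87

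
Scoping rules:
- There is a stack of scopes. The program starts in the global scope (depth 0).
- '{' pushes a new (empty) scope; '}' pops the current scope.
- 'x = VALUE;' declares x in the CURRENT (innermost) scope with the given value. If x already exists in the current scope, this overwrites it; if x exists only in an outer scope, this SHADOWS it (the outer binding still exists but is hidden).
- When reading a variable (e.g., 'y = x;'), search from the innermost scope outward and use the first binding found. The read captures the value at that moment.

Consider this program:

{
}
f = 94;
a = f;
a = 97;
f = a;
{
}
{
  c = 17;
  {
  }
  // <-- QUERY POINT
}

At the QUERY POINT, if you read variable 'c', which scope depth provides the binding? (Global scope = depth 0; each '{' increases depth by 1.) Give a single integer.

Step 1: enter scope (depth=1)
Step 2: exit scope (depth=0)
Step 3: declare f=94 at depth 0
Step 4: declare a=(read f)=94 at depth 0
Step 5: declare a=97 at depth 0
Step 6: declare f=(read a)=97 at depth 0
Step 7: enter scope (depth=1)
Step 8: exit scope (depth=0)
Step 9: enter scope (depth=1)
Step 10: declare c=17 at depth 1
Step 11: enter scope (depth=2)
Step 12: exit scope (depth=1)
Visible at query point: a=97 c=17 f=97

Answer: 1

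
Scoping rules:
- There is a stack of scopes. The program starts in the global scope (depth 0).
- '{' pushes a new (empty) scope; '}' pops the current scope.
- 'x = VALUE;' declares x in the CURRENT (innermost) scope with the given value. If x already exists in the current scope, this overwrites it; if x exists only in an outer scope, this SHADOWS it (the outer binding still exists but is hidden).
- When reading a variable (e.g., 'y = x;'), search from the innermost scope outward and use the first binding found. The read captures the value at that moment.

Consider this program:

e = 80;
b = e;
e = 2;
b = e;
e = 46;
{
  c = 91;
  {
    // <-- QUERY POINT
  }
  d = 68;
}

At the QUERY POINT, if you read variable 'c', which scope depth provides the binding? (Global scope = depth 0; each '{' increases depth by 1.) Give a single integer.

Answer: 1

Derivation:
Step 1: declare e=80 at depth 0
Step 2: declare b=(read e)=80 at depth 0
Step 3: declare e=2 at depth 0
Step 4: declare b=(read e)=2 at depth 0
Step 5: declare e=46 at depth 0
Step 6: enter scope (depth=1)
Step 7: declare c=91 at depth 1
Step 8: enter scope (depth=2)
Visible at query point: b=2 c=91 e=46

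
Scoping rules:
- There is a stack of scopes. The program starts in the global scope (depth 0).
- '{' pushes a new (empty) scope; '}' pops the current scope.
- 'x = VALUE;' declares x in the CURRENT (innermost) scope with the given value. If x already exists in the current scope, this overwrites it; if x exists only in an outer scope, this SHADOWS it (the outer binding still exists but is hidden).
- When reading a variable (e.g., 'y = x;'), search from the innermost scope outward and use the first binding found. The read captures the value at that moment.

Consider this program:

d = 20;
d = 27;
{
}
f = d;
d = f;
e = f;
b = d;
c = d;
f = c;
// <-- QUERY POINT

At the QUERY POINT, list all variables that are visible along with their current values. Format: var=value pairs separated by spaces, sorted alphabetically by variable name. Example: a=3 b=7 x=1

Step 1: declare d=20 at depth 0
Step 2: declare d=27 at depth 0
Step 3: enter scope (depth=1)
Step 4: exit scope (depth=0)
Step 5: declare f=(read d)=27 at depth 0
Step 6: declare d=(read f)=27 at depth 0
Step 7: declare e=(read f)=27 at depth 0
Step 8: declare b=(read d)=27 at depth 0
Step 9: declare c=(read d)=27 at depth 0
Step 10: declare f=(read c)=27 at depth 0
Visible at query point: b=27 c=27 d=27 e=27 f=27

Answer: b=27 c=27 d=27 e=27 f=27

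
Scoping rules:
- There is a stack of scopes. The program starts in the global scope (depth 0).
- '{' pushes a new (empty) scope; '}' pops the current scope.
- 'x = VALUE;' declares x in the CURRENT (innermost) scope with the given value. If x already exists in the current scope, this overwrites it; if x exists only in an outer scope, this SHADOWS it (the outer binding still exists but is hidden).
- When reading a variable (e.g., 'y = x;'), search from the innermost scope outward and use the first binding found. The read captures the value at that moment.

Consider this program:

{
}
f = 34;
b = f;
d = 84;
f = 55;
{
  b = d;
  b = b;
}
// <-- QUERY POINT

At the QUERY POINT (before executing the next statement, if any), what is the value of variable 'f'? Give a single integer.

Answer: 55

Derivation:
Step 1: enter scope (depth=1)
Step 2: exit scope (depth=0)
Step 3: declare f=34 at depth 0
Step 4: declare b=(read f)=34 at depth 0
Step 5: declare d=84 at depth 0
Step 6: declare f=55 at depth 0
Step 7: enter scope (depth=1)
Step 8: declare b=(read d)=84 at depth 1
Step 9: declare b=(read b)=84 at depth 1
Step 10: exit scope (depth=0)
Visible at query point: b=34 d=84 f=55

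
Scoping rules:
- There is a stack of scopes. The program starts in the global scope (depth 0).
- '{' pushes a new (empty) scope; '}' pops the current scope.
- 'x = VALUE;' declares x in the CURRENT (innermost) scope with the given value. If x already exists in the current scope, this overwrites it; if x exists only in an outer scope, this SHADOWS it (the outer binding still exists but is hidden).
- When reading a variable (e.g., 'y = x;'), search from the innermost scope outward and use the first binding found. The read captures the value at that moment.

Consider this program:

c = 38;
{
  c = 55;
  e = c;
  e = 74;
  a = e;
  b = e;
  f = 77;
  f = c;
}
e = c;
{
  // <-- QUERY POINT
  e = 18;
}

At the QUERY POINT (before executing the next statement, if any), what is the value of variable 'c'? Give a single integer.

Step 1: declare c=38 at depth 0
Step 2: enter scope (depth=1)
Step 3: declare c=55 at depth 1
Step 4: declare e=(read c)=55 at depth 1
Step 5: declare e=74 at depth 1
Step 6: declare a=(read e)=74 at depth 1
Step 7: declare b=(read e)=74 at depth 1
Step 8: declare f=77 at depth 1
Step 9: declare f=(read c)=55 at depth 1
Step 10: exit scope (depth=0)
Step 11: declare e=(read c)=38 at depth 0
Step 12: enter scope (depth=1)
Visible at query point: c=38 e=38

Answer: 38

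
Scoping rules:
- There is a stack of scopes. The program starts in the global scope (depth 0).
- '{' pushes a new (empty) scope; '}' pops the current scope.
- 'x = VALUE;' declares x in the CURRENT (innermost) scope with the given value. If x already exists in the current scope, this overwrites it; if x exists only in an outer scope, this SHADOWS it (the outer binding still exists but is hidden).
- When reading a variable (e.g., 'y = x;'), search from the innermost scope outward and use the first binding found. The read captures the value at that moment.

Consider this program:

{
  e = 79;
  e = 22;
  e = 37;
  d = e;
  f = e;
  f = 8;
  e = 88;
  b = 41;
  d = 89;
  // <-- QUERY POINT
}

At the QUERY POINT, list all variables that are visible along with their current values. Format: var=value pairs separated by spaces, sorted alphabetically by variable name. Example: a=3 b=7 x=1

Step 1: enter scope (depth=1)
Step 2: declare e=79 at depth 1
Step 3: declare e=22 at depth 1
Step 4: declare e=37 at depth 1
Step 5: declare d=(read e)=37 at depth 1
Step 6: declare f=(read e)=37 at depth 1
Step 7: declare f=8 at depth 1
Step 8: declare e=88 at depth 1
Step 9: declare b=41 at depth 1
Step 10: declare d=89 at depth 1
Visible at query point: b=41 d=89 e=88 f=8

Answer: b=41 d=89 e=88 f=8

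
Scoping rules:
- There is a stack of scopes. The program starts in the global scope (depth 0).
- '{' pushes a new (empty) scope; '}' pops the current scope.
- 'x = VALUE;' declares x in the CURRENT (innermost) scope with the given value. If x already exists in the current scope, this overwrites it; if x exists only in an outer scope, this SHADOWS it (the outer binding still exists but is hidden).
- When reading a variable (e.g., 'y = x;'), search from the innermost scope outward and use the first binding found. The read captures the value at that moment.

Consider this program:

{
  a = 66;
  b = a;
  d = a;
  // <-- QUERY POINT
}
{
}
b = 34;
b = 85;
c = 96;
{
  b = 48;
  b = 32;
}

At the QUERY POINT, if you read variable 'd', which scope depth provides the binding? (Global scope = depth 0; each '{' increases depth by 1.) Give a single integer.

Answer: 1

Derivation:
Step 1: enter scope (depth=1)
Step 2: declare a=66 at depth 1
Step 3: declare b=(read a)=66 at depth 1
Step 4: declare d=(read a)=66 at depth 1
Visible at query point: a=66 b=66 d=66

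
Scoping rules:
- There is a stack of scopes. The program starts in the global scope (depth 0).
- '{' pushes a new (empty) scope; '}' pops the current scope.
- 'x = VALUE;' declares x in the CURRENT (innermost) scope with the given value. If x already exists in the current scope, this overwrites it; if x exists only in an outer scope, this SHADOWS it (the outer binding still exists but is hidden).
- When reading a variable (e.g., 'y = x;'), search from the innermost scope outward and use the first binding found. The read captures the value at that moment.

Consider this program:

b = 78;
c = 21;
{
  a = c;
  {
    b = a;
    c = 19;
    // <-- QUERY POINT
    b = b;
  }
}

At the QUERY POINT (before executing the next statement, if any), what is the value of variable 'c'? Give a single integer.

Answer: 19

Derivation:
Step 1: declare b=78 at depth 0
Step 2: declare c=21 at depth 0
Step 3: enter scope (depth=1)
Step 4: declare a=(read c)=21 at depth 1
Step 5: enter scope (depth=2)
Step 6: declare b=(read a)=21 at depth 2
Step 7: declare c=19 at depth 2
Visible at query point: a=21 b=21 c=19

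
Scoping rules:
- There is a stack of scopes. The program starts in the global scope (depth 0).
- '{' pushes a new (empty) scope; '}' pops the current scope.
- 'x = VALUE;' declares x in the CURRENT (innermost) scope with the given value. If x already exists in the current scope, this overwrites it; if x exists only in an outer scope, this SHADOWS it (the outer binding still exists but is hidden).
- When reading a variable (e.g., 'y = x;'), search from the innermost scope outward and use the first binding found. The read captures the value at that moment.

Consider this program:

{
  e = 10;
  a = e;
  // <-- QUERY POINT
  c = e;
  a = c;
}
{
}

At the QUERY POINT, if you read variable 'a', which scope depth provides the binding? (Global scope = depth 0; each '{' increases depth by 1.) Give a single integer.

Answer: 1

Derivation:
Step 1: enter scope (depth=1)
Step 2: declare e=10 at depth 1
Step 3: declare a=(read e)=10 at depth 1
Visible at query point: a=10 e=10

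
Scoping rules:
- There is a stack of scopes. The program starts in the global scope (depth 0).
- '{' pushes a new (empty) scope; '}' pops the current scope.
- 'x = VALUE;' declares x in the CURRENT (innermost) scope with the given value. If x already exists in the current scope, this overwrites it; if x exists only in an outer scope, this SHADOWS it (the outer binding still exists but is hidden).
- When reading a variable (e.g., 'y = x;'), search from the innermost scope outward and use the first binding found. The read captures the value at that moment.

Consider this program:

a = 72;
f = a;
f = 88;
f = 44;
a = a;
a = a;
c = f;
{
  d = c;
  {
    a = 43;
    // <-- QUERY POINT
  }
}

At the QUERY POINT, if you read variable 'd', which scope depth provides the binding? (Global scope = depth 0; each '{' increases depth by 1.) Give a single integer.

Answer: 1

Derivation:
Step 1: declare a=72 at depth 0
Step 2: declare f=(read a)=72 at depth 0
Step 3: declare f=88 at depth 0
Step 4: declare f=44 at depth 0
Step 5: declare a=(read a)=72 at depth 0
Step 6: declare a=(read a)=72 at depth 0
Step 7: declare c=(read f)=44 at depth 0
Step 8: enter scope (depth=1)
Step 9: declare d=(read c)=44 at depth 1
Step 10: enter scope (depth=2)
Step 11: declare a=43 at depth 2
Visible at query point: a=43 c=44 d=44 f=44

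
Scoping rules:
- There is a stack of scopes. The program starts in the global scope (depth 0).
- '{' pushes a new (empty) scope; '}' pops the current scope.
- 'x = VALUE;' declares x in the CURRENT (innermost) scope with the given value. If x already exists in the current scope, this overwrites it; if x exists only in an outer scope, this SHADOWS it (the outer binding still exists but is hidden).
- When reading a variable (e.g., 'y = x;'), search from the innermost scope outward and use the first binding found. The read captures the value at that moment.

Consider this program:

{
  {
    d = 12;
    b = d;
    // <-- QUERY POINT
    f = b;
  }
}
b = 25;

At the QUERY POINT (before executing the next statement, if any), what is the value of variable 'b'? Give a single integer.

Step 1: enter scope (depth=1)
Step 2: enter scope (depth=2)
Step 3: declare d=12 at depth 2
Step 4: declare b=(read d)=12 at depth 2
Visible at query point: b=12 d=12

Answer: 12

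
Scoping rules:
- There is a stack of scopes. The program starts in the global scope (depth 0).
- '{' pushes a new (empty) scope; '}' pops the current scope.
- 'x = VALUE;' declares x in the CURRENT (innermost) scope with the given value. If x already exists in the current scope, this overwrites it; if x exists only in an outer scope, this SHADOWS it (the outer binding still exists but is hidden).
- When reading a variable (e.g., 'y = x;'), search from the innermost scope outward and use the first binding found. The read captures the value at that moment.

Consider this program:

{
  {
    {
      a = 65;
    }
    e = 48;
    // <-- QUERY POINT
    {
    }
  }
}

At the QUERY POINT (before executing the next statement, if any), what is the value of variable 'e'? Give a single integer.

Step 1: enter scope (depth=1)
Step 2: enter scope (depth=2)
Step 3: enter scope (depth=3)
Step 4: declare a=65 at depth 3
Step 5: exit scope (depth=2)
Step 6: declare e=48 at depth 2
Visible at query point: e=48

Answer: 48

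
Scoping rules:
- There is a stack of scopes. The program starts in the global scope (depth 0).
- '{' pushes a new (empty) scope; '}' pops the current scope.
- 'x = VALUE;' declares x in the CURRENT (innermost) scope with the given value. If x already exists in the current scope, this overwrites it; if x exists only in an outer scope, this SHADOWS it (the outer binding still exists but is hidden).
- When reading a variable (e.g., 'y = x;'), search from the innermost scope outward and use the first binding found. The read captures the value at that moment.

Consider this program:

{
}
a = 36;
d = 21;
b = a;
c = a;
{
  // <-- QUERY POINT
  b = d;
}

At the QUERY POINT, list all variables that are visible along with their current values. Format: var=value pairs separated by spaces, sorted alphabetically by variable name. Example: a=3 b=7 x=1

Step 1: enter scope (depth=1)
Step 2: exit scope (depth=0)
Step 3: declare a=36 at depth 0
Step 4: declare d=21 at depth 0
Step 5: declare b=(read a)=36 at depth 0
Step 6: declare c=(read a)=36 at depth 0
Step 7: enter scope (depth=1)
Visible at query point: a=36 b=36 c=36 d=21

Answer: a=36 b=36 c=36 d=21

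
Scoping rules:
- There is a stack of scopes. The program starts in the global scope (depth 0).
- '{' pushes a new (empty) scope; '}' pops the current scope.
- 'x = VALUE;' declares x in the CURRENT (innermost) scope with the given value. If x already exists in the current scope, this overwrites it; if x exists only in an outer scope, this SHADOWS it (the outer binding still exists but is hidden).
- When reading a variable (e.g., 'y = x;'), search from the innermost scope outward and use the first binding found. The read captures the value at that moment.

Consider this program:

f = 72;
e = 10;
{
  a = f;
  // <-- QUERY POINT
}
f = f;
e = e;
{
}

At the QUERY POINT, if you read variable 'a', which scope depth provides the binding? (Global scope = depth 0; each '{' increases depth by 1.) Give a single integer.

Answer: 1

Derivation:
Step 1: declare f=72 at depth 0
Step 2: declare e=10 at depth 0
Step 3: enter scope (depth=1)
Step 4: declare a=(read f)=72 at depth 1
Visible at query point: a=72 e=10 f=72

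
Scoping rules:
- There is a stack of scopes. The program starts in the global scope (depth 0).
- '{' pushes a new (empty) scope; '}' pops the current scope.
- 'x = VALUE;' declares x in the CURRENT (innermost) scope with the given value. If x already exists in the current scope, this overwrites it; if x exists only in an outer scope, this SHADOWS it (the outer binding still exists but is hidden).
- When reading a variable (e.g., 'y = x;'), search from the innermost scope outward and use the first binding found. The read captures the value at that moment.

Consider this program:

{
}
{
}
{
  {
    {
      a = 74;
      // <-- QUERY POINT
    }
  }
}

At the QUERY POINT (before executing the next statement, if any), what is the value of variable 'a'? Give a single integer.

Step 1: enter scope (depth=1)
Step 2: exit scope (depth=0)
Step 3: enter scope (depth=1)
Step 4: exit scope (depth=0)
Step 5: enter scope (depth=1)
Step 6: enter scope (depth=2)
Step 7: enter scope (depth=3)
Step 8: declare a=74 at depth 3
Visible at query point: a=74

Answer: 74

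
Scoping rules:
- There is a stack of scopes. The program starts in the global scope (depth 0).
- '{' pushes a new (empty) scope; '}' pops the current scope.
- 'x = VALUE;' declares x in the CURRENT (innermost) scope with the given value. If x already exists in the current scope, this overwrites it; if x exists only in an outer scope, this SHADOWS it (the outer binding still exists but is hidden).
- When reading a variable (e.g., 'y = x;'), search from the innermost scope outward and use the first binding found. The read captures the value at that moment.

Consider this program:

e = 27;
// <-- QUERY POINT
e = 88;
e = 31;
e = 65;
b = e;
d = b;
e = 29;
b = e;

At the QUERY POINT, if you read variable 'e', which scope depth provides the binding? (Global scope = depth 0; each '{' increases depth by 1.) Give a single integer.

Step 1: declare e=27 at depth 0
Visible at query point: e=27

Answer: 0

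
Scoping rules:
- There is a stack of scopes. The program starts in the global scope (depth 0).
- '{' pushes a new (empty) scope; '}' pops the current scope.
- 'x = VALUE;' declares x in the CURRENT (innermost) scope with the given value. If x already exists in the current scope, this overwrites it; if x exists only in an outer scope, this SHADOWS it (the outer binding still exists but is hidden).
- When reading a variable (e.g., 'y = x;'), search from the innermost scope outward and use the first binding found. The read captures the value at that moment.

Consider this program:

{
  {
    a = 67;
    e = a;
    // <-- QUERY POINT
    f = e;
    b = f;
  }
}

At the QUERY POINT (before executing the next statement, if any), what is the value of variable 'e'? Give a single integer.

Answer: 67

Derivation:
Step 1: enter scope (depth=1)
Step 2: enter scope (depth=2)
Step 3: declare a=67 at depth 2
Step 4: declare e=(read a)=67 at depth 2
Visible at query point: a=67 e=67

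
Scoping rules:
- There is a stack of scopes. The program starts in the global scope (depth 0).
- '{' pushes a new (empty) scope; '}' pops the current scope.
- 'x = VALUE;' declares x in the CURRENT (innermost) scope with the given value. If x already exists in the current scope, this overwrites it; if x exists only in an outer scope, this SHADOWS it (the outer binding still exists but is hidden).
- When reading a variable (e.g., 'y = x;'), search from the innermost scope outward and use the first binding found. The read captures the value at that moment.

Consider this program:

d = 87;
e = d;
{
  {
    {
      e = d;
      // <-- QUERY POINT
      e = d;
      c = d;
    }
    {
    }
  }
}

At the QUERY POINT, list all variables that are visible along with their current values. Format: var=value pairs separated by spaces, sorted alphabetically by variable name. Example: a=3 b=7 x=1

Step 1: declare d=87 at depth 0
Step 2: declare e=(read d)=87 at depth 0
Step 3: enter scope (depth=1)
Step 4: enter scope (depth=2)
Step 5: enter scope (depth=3)
Step 6: declare e=(read d)=87 at depth 3
Visible at query point: d=87 e=87

Answer: d=87 e=87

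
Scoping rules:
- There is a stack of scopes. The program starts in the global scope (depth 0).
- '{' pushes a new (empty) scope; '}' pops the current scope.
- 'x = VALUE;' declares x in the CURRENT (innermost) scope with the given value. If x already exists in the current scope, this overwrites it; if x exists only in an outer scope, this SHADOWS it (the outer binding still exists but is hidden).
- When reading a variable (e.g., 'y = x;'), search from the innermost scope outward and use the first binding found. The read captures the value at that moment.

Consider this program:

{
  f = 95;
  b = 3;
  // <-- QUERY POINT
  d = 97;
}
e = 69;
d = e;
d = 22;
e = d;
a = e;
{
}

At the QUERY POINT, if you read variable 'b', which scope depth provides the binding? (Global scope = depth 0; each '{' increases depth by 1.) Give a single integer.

Step 1: enter scope (depth=1)
Step 2: declare f=95 at depth 1
Step 3: declare b=3 at depth 1
Visible at query point: b=3 f=95

Answer: 1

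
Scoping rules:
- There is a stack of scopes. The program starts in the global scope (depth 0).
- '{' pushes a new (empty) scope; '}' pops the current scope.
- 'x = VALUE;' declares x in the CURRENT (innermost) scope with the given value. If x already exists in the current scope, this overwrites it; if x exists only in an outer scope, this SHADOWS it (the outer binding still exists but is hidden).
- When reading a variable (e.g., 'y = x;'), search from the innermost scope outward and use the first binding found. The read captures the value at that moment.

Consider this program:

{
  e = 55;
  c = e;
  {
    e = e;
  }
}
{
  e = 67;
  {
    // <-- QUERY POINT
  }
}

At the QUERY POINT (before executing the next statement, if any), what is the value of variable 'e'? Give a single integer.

Step 1: enter scope (depth=1)
Step 2: declare e=55 at depth 1
Step 3: declare c=(read e)=55 at depth 1
Step 4: enter scope (depth=2)
Step 5: declare e=(read e)=55 at depth 2
Step 6: exit scope (depth=1)
Step 7: exit scope (depth=0)
Step 8: enter scope (depth=1)
Step 9: declare e=67 at depth 1
Step 10: enter scope (depth=2)
Visible at query point: e=67

Answer: 67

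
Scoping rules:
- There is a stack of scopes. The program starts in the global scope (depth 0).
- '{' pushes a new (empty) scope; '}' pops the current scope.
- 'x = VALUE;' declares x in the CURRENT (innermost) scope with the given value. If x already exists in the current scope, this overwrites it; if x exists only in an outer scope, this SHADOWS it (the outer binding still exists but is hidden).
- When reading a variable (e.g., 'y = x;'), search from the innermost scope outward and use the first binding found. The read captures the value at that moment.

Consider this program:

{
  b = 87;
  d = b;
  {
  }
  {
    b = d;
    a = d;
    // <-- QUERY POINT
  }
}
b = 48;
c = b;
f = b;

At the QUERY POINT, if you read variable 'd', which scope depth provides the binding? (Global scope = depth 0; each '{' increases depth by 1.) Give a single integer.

Answer: 1

Derivation:
Step 1: enter scope (depth=1)
Step 2: declare b=87 at depth 1
Step 3: declare d=(read b)=87 at depth 1
Step 4: enter scope (depth=2)
Step 5: exit scope (depth=1)
Step 6: enter scope (depth=2)
Step 7: declare b=(read d)=87 at depth 2
Step 8: declare a=(read d)=87 at depth 2
Visible at query point: a=87 b=87 d=87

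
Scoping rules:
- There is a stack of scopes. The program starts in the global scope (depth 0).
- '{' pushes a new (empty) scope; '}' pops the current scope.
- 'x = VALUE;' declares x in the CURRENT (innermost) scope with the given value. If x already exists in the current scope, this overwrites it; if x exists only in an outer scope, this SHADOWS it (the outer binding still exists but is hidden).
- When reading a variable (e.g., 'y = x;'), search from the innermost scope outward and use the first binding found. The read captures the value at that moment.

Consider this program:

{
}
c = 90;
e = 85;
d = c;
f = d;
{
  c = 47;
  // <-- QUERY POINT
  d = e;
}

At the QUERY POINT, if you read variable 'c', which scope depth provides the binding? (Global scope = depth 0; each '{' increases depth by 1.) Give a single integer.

Step 1: enter scope (depth=1)
Step 2: exit scope (depth=0)
Step 3: declare c=90 at depth 0
Step 4: declare e=85 at depth 0
Step 5: declare d=(read c)=90 at depth 0
Step 6: declare f=(read d)=90 at depth 0
Step 7: enter scope (depth=1)
Step 8: declare c=47 at depth 1
Visible at query point: c=47 d=90 e=85 f=90

Answer: 1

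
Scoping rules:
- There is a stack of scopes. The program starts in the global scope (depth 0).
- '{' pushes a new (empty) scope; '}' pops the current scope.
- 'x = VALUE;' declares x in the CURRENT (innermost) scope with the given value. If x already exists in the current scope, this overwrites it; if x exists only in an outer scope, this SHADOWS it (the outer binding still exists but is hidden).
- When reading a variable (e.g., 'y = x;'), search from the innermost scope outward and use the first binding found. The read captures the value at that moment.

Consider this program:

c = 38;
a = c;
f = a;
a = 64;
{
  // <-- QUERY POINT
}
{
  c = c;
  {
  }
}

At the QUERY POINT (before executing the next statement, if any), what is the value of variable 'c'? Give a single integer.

Answer: 38

Derivation:
Step 1: declare c=38 at depth 0
Step 2: declare a=(read c)=38 at depth 0
Step 3: declare f=(read a)=38 at depth 0
Step 4: declare a=64 at depth 0
Step 5: enter scope (depth=1)
Visible at query point: a=64 c=38 f=38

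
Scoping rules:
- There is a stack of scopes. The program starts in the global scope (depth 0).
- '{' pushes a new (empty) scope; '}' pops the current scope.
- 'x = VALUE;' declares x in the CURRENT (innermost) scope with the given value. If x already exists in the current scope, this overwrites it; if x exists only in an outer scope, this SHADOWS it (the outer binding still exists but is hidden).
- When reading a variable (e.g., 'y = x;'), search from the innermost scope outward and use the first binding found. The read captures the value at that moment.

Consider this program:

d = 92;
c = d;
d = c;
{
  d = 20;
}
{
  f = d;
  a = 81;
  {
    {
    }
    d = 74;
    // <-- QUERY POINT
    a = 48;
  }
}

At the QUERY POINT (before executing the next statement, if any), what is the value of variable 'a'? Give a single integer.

Step 1: declare d=92 at depth 0
Step 2: declare c=(read d)=92 at depth 0
Step 3: declare d=(read c)=92 at depth 0
Step 4: enter scope (depth=1)
Step 5: declare d=20 at depth 1
Step 6: exit scope (depth=0)
Step 7: enter scope (depth=1)
Step 8: declare f=(read d)=92 at depth 1
Step 9: declare a=81 at depth 1
Step 10: enter scope (depth=2)
Step 11: enter scope (depth=3)
Step 12: exit scope (depth=2)
Step 13: declare d=74 at depth 2
Visible at query point: a=81 c=92 d=74 f=92

Answer: 81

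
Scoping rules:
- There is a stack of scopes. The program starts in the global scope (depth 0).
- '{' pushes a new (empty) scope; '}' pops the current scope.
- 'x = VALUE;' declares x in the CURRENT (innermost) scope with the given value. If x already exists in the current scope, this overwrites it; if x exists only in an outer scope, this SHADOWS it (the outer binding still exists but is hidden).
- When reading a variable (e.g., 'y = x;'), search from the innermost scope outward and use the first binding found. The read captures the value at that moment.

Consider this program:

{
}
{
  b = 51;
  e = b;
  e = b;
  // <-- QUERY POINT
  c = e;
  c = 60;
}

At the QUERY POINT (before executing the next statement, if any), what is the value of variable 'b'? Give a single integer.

Step 1: enter scope (depth=1)
Step 2: exit scope (depth=0)
Step 3: enter scope (depth=1)
Step 4: declare b=51 at depth 1
Step 5: declare e=(read b)=51 at depth 1
Step 6: declare e=(read b)=51 at depth 1
Visible at query point: b=51 e=51

Answer: 51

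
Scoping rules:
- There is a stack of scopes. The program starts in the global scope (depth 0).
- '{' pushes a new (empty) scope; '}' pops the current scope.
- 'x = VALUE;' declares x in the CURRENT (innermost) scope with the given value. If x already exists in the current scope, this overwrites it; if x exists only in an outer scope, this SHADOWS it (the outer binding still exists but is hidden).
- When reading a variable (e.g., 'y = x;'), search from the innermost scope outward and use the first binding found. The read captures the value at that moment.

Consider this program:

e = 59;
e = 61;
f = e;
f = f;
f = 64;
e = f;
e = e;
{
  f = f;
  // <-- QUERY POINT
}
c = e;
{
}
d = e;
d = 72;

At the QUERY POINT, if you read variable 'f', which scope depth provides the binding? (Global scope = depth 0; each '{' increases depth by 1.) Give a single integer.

Answer: 1

Derivation:
Step 1: declare e=59 at depth 0
Step 2: declare e=61 at depth 0
Step 3: declare f=(read e)=61 at depth 0
Step 4: declare f=(read f)=61 at depth 0
Step 5: declare f=64 at depth 0
Step 6: declare e=(read f)=64 at depth 0
Step 7: declare e=(read e)=64 at depth 0
Step 8: enter scope (depth=1)
Step 9: declare f=(read f)=64 at depth 1
Visible at query point: e=64 f=64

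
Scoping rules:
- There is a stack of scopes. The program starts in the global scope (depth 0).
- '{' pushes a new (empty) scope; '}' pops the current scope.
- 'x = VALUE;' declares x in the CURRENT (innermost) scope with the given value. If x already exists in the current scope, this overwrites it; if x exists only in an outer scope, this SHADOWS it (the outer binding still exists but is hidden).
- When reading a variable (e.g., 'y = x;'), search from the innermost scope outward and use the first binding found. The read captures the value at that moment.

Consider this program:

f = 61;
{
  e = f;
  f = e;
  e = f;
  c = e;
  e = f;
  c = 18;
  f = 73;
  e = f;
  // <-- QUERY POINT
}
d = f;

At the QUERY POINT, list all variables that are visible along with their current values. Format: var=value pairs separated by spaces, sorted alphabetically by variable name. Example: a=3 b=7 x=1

Answer: c=18 e=73 f=73

Derivation:
Step 1: declare f=61 at depth 0
Step 2: enter scope (depth=1)
Step 3: declare e=(read f)=61 at depth 1
Step 4: declare f=(read e)=61 at depth 1
Step 5: declare e=(read f)=61 at depth 1
Step 6: declare c=(read e)=61 at depth 1
Step 7: declare e=(read f)=61 at depth 1
Step 8: declare c=18 at depth 1
Step 9: declare f=73 at depth 1
Step 10: declare e=(read f)=73 at depth 1
Visible at query point: c=18 e=73 f=73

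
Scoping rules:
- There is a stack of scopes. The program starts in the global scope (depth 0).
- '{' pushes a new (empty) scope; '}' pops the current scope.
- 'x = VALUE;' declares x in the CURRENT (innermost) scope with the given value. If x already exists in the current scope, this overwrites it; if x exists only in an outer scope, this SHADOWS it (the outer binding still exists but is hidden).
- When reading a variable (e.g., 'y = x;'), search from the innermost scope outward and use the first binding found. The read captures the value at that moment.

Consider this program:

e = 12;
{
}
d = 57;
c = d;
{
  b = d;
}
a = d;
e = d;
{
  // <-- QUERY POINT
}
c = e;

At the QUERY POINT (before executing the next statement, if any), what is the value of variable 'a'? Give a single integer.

Step 1: declare e=12 at depth 0
Step 2: enter scope (depth=1)
Step 3: exit scope (depth=0)
Step 4: declare d=57 at depth 0
Step 5: declare c=(read d)=57 at depth 0
Step 6: enter scope (depth=1)
Step 7: declare b=(read d)=57 at depth 1
Step 8: exit scope (depth=0)
Step 9: declare a=(read d)=57 at depth 0
Step 10: declare e=(read d)=57 at depth 0
Step 11: enter scope (depth=1)
Visible at query point: a=57 c=57 d=57 e=57

Answer: 57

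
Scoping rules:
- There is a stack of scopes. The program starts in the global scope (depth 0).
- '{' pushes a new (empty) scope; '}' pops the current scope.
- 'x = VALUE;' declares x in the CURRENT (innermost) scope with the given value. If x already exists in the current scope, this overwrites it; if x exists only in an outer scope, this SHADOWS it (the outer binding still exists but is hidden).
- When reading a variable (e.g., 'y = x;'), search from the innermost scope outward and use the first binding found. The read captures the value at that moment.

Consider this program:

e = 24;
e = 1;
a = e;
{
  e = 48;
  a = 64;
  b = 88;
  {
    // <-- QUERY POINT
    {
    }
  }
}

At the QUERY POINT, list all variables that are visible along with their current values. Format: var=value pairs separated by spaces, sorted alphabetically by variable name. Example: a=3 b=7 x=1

Step 1: declare e=24 at depth 0
Step 2: declare e=1 at depth 0
Step 3: declare a=(read e)=1 at depth 0
Step 4: enter scope (depth=1)
Step 5: declare e=48 at depth 1
Step 6: declare a=64 at depth 1
Step 7: declare b=88 at depth 1
Step 8: enter scope (depth=2)
Visible at query point: a=64 b=88 e=48

Answer: a=64 b=88 e=48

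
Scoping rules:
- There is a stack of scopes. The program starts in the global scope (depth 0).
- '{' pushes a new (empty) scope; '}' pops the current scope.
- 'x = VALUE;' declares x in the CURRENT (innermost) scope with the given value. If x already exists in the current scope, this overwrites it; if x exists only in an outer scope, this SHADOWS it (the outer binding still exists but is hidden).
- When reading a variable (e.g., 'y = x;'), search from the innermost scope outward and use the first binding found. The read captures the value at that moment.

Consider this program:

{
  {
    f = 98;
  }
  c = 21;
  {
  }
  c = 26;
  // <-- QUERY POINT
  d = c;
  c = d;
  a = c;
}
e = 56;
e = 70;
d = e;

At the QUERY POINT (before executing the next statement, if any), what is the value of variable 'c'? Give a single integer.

Step 1: enter scope (depth=1)
Step 2: enter scope (depth=2)
Step 3: declare f=98 at depth 2
Step 4: exit scope (depth=1)
Step 5: declare c=21 at depth 1
Step 6: enter scope (depth=2)
Step 7: exit scope (depth=1)
Step 8: declare c=26 at depth 1
Visible at query point: c=26

Answer: 26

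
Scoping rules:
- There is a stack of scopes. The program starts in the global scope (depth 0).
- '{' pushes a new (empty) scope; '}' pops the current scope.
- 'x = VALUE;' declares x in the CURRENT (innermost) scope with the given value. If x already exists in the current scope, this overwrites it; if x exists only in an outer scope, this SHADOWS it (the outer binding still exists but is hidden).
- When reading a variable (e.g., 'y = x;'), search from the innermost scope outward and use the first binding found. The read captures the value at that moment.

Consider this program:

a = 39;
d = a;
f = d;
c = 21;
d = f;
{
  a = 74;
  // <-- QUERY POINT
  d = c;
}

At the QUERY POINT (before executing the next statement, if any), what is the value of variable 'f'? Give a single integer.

Step 1: declare a=39 at depth 0
Step 2: declare d=(read a)=39 at depth 0
Step 3: declare f=(read d)=39 at depth 0
Step 4: declare c=21 at depth 0
Step 5: declare d=(read f)=39 at depth 0
Step 6: enter scope (depth=1)
Step 7: declare a=74 at depth 1
Visible at query point: a=74 c=21 d=39 f=39

Answer: 39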